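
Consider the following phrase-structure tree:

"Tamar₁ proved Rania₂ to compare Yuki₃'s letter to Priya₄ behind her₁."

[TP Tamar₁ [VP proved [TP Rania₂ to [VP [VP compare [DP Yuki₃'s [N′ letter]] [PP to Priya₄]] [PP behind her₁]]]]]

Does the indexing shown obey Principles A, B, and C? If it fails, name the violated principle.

The two coindexed NPs are *Tamar₁* and *her₁*.
*her₁* is a pronoun; its binding domain is the embedded TP, whose subject is Rania₂. Within that domain it is c-commanded only by *Rania₂*, which carries a different index — the pronoun is free locally, so Principle B holds.
*Tamar₁* is an R-expression; *her₁* does not c-command it, and no other NP shares its index, so Principle C is satisfied.
All principles are respected.

grammatical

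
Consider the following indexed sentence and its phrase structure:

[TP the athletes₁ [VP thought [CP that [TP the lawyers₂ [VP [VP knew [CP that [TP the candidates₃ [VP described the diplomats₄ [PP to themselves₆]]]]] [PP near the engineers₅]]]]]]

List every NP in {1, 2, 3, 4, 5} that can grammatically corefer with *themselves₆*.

{3, 4}

*themselves* is an anaphor, so Principle A applies: it must be bound in its binding domain.
Binding domain of *themselves₆*: the embedded TP, whose subject is the candidates₃.
*the athletes₁* c-commands the anaphor but is outside its binding domain → cannot satisfy Principle A.
*the lawyers₂* c-commands the anaphor but is outside its binding domain → cannot satisfy Principle A.
*the candidates₃* c-commands the anaphor within its binding domain → licit binder.
*the diplomats₄* c-commands the anaphor within its binding domain → licit binder.
*the engineers₅* does not c-command the anaphor → cannot bind it.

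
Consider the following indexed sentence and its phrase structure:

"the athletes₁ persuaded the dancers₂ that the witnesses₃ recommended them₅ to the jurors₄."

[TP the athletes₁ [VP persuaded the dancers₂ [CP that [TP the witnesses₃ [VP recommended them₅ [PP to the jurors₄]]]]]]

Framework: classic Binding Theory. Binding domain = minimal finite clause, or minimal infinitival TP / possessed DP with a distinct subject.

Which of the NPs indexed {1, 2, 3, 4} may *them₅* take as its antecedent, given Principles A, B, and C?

{1, 2}

*them* is a pronoun, so Principle B applies: it must be free in its binding domain.
Binding domain of *them₅*: the embedded TP, whose subject is the witnesses₃.
*the athletes₁* c-commands the pronoun but from outside its binding domain, and is not c-commanded by it → coindexation permitted.
*the dancers₂* c-commands the pronoun but from outside its binding domain, and is not c-commanded by it → coindexation permitted.
*the witnesses₃* c-commands the pronoun within its binding domain → coindexation would violate Principle B.
*the jurors₄*: the pronoun c-commands this R-expression → coindexation would violate Principle C on *the jurors₄*.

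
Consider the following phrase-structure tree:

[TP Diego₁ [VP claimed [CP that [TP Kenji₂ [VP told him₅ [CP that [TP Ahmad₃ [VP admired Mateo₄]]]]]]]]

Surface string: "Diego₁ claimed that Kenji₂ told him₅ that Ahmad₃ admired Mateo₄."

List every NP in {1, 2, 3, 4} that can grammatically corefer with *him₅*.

*him* is a pronoun, so Principle B applies: it must be free in its binding domain.
Binding domain of *him₅*: the embedded TP, whose subject is Kenji₂.
*Diego₁* c-commands the pronoun but from outside its binding domain, and is not c-commanded by it → coindexation permitted.
*Kenji₂* c-commands the pronoun within its binding domain → coindexation would violate Principle B.
*Ahmad₃*: the pronoun c-commands this R-expression → coindexation would violate Principle C on *Ahmad₃*.
*Mateo₄*: the pronoun c-commands this R-expression → coindexation would violate Principle C on *Mateo₄*.

{1}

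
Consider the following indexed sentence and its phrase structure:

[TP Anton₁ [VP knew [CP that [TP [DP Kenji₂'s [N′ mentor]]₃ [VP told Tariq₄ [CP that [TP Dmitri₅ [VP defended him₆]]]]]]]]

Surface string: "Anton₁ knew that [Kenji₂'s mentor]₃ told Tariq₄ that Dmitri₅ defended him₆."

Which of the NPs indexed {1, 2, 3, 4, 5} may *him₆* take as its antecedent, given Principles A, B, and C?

*him* is a pronoun, so Principle B applies: it must be free in its binding domain.
Binding domain of *him₆*: the embedded TP, whose subject is Dmitri₅.
*Anton₁* c-commands the pronoun but from outside its binding domain, and is not c-commanded by it → coindexation permitted.
*Kenji₂* and the pronoun do not c-command one another → neither Principle B nor Principle C is at stake; coindexation permitted.
*[Kenji₂'s mentor]₃* c-commands the pronoun but from outside its binding domain, and is not c-commanded by it → coindexation permitted.
*Tariq₄* c-commands the pronoun but from outside its binding domain, and is not c-commanded by it → coindexation permitted.
*Dmitri₅* c-commands the pronoun within its binding domain → coindexation would violate Principle B.

{1, 2, 3, 4}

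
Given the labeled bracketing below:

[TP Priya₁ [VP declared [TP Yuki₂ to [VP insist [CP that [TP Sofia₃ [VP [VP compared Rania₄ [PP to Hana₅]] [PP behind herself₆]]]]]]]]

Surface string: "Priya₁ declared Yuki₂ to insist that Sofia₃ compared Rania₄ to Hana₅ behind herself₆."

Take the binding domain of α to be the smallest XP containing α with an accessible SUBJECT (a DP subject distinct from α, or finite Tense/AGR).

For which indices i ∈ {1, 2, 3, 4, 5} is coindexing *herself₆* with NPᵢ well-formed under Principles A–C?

{3}

*herself* is an anaphor, so Principle A applies: it must be bound in its binding domain.
Binding domain of *herself₆*: the embedded TP, whose subject is Sofia₃.
*Priya₁* c-commands the anaphor but is outside its binding domain → cannot satisfy Principle A.
*Yuki₂* c-commands the anaphor but is outside its binding domain → cannot satisfy Principle A.
*Sofia₃* c-commands the anaphor within its binding domain → licit binder.
*Rania₄* does not c-command the anaphor → cannot bind it.
*Hana₅* does not c-command the anaphor → cannot bind it.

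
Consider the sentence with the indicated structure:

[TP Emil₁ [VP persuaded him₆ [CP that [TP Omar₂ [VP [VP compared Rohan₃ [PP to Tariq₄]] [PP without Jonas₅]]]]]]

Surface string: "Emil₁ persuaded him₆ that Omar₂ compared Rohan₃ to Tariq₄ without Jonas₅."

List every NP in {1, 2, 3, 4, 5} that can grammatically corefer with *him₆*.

none

*him* is a pronoun, so Principle B applies: it must be free in its binding domain.
Binding domain of *him₆*: the matrix TP, whose subject is Emil₁.
*Emil₁* c-commands the pronoun within its binding domain → coindexation would violate Principle B.
*Omar₂*: the pronoun c-commands this R-expression → coindexation would violate Principle C on *Omar₂*.
*Rohan₃*: the pronoun c-commands this R-expression → coindexation would violate Principle C on *Rohan₃*.
*Tariq₄*: the pronoun c-commands this R-expression → coindexation would violate Principle C on *Tariq₄*.
*Jonas₅*: the pronoun c-commands this R-expression → coindexation would violate Principle C on *Jonas₅*.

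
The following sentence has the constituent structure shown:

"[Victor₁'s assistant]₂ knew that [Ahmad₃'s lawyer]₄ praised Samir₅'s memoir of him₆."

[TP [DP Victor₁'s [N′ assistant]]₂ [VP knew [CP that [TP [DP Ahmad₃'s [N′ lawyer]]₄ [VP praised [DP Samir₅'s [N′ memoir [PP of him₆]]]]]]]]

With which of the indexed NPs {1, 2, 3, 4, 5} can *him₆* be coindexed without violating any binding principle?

*him* is a pronoun, so Principle B applies: it must be free in its binding domain.
Binding domain of *him₆*: the possessed DP, whose subject is Samir₅.
*Victor₁* and the pronoun do not c-command one another → neither Principle B nor Principle C is at stake; coindexation permitted.
*[Victor₁'s assistant]₂* c-commands the pronoun but from outside its binding domain, and is not c-commanded by it → coindexation permitted.
*Ahmad₃* and the pronoun do not c-command one another → neither Principle B nor Principle C is at stake; coindexation permitted.
*[Ahmad₃'s lawyer]₄* c-commands the pronoun but from outside its binding domain, and is not c-commanded by it → coindexation permitted.
*Samir₅* c-commands the pronoun within its binding domain → coindexation would violate Principle B.

{1, 2, 3, 4}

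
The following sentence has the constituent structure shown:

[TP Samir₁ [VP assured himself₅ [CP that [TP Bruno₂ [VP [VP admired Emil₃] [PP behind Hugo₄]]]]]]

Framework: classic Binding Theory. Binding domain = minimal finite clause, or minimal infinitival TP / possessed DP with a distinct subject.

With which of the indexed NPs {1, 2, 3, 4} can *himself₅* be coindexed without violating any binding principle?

*himself* is an anaphor, so Principle A applies: it must be bound in its binding domain.
Binding domain of *himself₅*: the matrix TP, whose subject is Samir₁.
*Samir₁* c-commands the anaphor within its binding domain → licit binder.
*Bruno₂* does not c-command the anaphor → cannot bind it.
*Emil₃* does not c-command the anaphor → cannot bind it.
*Hugo₄* does not c-command the anaphor → cannot bind it.

{1}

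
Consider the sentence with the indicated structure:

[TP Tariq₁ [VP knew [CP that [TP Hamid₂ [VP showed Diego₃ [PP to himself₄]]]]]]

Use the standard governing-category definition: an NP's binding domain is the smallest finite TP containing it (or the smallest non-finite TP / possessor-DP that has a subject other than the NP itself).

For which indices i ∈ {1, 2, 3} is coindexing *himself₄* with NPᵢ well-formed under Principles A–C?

{2, 3}

*himself* is an anaphor, so Principle A applies: it must be bound in its binding domain.
Binding domain of *himself₄*: the embedded TP, whose subject is Hamid₂.
*Tariq₁* c-commands the anaphor but is outside its binding domain → cannot satisfy Principle A.
*Hamid₂* c-commands the anaphor within its binding domain → licit binder.
*Diego₃* c-commands the anaphor within its binding domain → licit binder.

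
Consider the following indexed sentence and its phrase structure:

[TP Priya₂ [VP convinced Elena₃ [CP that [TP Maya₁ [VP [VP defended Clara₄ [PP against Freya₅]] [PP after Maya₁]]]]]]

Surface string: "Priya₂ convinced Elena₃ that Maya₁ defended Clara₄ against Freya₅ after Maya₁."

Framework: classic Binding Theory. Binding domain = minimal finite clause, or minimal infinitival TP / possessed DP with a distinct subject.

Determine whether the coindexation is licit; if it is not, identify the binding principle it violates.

The two coindexed NPs are *Maya₁* (the lower occurrence) and *Maya₁* (the higher occurrence).
*Maya₁* (the lower occurrence) is an R-expression. Principle C requires it to be free everywhere.
*Maya₁* (the higher occurrence) c-commands it and carries the same index.
The R-expression is bound → Principle C violation.

Principle C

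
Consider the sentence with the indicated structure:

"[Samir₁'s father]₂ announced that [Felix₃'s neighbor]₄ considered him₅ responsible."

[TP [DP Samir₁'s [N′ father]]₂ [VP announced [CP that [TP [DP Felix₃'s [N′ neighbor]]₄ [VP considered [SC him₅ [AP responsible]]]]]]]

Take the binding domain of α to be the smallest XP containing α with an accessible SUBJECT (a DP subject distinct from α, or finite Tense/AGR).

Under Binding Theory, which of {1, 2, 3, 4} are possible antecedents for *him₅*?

{1, 2, 3}

*him* is a pronoun, so Principle B applies: it must be free in its binding domain.
Binding domain of *him₅*: the embedded TP, whose subject is [Felix₃'s neighbor]₄.
*Samir₁* and the pronoun do not c-command one another → neither Principle B nor Principle C is at stake; coindexation permitted.
*[Samir₁'s father]₂* c-commands the pronoun but from outside its binding domain, and is not c-commanded by it → coindexation permitted.
*Felix₃* and the pronoun do not c-command one another → neither Principle B nor Principle C is at stake; coindexation permitted.
*[Felix₃'s neighbor]₄* c-commands the pronoun within its binding domain → coindexation would violate Principle B.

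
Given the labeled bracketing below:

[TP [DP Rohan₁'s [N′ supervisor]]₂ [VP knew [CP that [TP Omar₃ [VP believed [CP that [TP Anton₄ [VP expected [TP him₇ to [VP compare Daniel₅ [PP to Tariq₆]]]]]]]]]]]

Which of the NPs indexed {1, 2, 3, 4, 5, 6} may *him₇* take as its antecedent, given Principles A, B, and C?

*him* is a pronoun, so Principle B applies: it must be free in its binding domain.
Binding domain of *him₇*: the embedded TP, whose subject is Anton₄.
*Rohan₁* and the pronoun do not c-command one another → neither Principle B nor Principle C is at stake; coindexation permitted.
*[Rohan₁'s supervisor]₂* c-commands the pronoun but from outside its binding domain, and is not c-commanded by it → coindexation permitted.
*Omar₃* c-commands the pronoun but from outside its binding domain, and is not c-commanded by it → coindexation permitted.
*Anton₄* c-commands the pronoun within its binding domain → coindexation would violate Principle B.
*Daniel₅*: the pronoun c-commands this R-expression → coindexation would violate Principle C on *Daniel₅*.
*Tariq₆*: the pronoun c-commands this R-expression → coindexation would violate Principle C on *Tariq₆*.

{1, 2, 3}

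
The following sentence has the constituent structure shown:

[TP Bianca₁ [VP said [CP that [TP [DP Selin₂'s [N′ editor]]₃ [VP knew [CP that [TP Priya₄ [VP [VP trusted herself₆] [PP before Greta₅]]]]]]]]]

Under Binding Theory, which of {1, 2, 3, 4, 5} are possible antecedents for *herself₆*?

{4}

*herself* is an anaphor, so Principle A applies: it must be bound in its binding domain.
Binding domain of *herself₆*: the embedded TP, whose subject is Priya₄.
*Bianca₁* c-commands the anaphor but is outside its binding domain → cannot satisfy Principle A.
*Selin₂* does not c-command the anaphor → cannot bind it.
*[Selin₂'s editor]₃* c-commands the anaphor but is outside its binding domain → cannot satisfy Principle A.
*Priya₄* c-commands the anaphor within its binding domain → licit binder.
*Greta₅* does not c-command the anaphor → cannot bind it.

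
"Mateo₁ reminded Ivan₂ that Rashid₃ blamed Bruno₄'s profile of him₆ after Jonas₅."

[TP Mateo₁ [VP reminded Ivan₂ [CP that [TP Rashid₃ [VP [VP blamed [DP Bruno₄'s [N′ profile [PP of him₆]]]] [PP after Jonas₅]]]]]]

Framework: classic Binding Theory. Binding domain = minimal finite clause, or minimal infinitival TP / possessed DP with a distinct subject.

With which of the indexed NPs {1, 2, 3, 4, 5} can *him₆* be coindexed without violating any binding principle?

*him* is a pronoun, so Principle B applies: it must be free in its binding domain.
Binding domain of *him₆*: the possessed DP, whose subject is Bruno₄.
*Mateo₁* c-commands the pronoun but from outside its binding domain, and is not c-commanded by it → coindexation permitted.
*Ivan₂* c-commands the pronoun but from outside its binding domain, and is not c-commanded by it → coindexation permitted.
*Rashid₃* c-commands the pronoun but from outside its binding domain, and is not c-commanded by it → coindexation permitted.
*Bruno₄* c-commands the pronoun within its binding domain → coindexation would violate Principle B.
*Jonas₅* and the pronoun do not c-command one another → neither Principle B nor Principle C is at stake; coindexation permitted.

{1, 2, 3, 5}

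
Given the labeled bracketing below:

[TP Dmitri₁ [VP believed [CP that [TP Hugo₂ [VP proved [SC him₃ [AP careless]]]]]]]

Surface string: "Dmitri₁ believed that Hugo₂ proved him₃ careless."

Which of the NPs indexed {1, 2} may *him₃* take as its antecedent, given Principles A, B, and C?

*him* is a pronoun, so Principle B applies: it must be free in its binding domain.
Binding domain of *him₃*: the embedded TP, whose subject is Hugo₂.
*Dmitri₁* c-commands the pronoun but from outside its binding domain, and is not c-commanded by it → coindexation permitted.
*Hugo₂* c-commands the pronoun within its binding domain → coindexation would violate Principle B.

{1}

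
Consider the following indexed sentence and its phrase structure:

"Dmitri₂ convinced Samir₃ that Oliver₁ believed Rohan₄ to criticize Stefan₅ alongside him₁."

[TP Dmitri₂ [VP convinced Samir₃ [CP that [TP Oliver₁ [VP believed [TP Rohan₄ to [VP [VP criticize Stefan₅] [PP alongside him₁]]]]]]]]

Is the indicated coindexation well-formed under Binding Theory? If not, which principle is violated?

The two coindexed NPs are *Oliver₁* and *him₁*.
*him₁* is a pronoun; its binding domain is the embedded TP, whose subject is Rohan₄. Within that domain it is c-commanded only by *Rohan₄*, which carries a different index — the pronoun is free locally, so Principle B holds.
*Oliver₁* is an R-expression; *him₁* does not c-command it, and no other NP shares its index, so Principle C is satisfied.
All principles are respected.

grammatical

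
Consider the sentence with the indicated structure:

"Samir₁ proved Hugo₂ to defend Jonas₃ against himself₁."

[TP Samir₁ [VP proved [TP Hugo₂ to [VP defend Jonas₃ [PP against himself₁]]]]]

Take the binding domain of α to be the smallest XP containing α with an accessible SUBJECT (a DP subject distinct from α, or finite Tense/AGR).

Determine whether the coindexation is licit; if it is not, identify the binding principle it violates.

Principle A

The two coindexed NPs are *Samir₁* and *himself₁*.
*himself₁* is an anaphor. Principle A requires it to be bound within its binding domain — the embedded TP, whose subject is Hugo₂.
Within that domain it is c-commanded by *Hugo₂*, *Jonas₃*, none of which share its index.
*Samir₁* does c-command the anaphor, but from outside its binding domain.
The anaphor is unbound in its domain → Principle A violation.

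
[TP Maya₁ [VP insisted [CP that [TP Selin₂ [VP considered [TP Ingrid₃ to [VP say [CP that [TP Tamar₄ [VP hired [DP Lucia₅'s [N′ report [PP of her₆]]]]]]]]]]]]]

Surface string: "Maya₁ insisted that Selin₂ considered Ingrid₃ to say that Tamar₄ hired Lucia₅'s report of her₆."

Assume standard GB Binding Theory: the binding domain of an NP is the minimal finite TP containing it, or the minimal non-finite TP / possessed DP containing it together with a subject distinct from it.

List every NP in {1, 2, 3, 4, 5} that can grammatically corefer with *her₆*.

*her* is a pronoun, so Principle B applies: it must be free in its binding domain.
Binding domain of *her₆*: the possessed DP, whose subject is Lucia₅.
*Maya₁* c-commands the pronoun but from outside its binding domain, and is not c-commanded by it → coindexation permitted.
*Selin₂* c-commands the pronoun but from outside its binding domain, and is not c-commanded by it → coindexation permitted.
*Ingrid₃* c-commands the pronoun but from outside its binding domain, and is not c-commanded by it → coindexation permitted.
*Tamar₄* c-commands the pronoun but from outside its binding domain, and is not c-commanded by it → coindexation permitted.
*Lucia₅* c-commands the pronoun within its binding domain → coindexation would violate Principle B.

{1, 2, 3, 4}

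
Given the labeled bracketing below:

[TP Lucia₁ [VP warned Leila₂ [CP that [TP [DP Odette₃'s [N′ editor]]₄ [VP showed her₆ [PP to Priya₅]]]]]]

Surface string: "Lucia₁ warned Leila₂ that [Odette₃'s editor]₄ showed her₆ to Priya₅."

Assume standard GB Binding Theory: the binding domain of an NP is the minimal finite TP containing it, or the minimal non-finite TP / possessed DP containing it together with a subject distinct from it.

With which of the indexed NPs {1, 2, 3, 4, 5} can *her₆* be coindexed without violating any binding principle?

{1, 2, 3}

*her* is a pronoun, so Principle B applies: it must be free in its binding domain.
Binding domain of *her₆*: the embedded TP, whose subject is [Odette₃'s editor]₄.
*Lucia₁* c-commands the pronoun but from outside its binding domain, and is not c-commanded by it → coindexation permitted.
*Leila₂* c-commands the pronoun but from outside its binding domain, and is not c-commanded by it → coindexation permitted.
*Odette₃* and the pronoun do not c-command one another → neither Principle B nor Principle C is at stake; coindexation permitted.
*[Odette₃'s editor]₄* c-commands the pronoun within its binding domain → coindexation would violate Principle B.
*Priya₅*: the pronoun c-commands this R-expression → coindexation would violate Principle C on *Priya₅*.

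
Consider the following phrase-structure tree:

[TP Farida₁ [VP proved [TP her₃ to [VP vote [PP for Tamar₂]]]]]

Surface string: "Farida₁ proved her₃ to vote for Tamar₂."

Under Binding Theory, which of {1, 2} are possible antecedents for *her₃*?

*her* is a pronoun, so Principle B applies: it must be free in its binding domain.
Binding domain of *her₃*: the matrix TP, whose subject is Farida₁.
*Farida₁* c-commands the pronoun within its binding domain → coindexation would violate Principle B.
*Tamar₂*: the pronoun c-commands this R-expression → coindexation would violate Principle C on *Tamar₂*.

none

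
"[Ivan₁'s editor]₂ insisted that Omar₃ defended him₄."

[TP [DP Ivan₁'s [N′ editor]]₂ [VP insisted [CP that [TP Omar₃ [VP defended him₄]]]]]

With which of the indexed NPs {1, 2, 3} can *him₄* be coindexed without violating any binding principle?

{1, 2}

*him* is a pronoun, so Principle B applies: it must be free in its binding domain.
Binding domain of *him₄*: the embedded TP, whose subject is Omar₃.
*Ivan₁* and the pronoun do not c-command one another → neither Principle B nor Principle C is at stake; coindexation permitted.
*[Ivan₁'s editor]₂* c-commands the pronoun but from outside its binding domain, and is not c-commanded by it → coindexation permitted.
*Omar₃* c-commands the pronoun within its binding domain → coindexation would violate Principle B.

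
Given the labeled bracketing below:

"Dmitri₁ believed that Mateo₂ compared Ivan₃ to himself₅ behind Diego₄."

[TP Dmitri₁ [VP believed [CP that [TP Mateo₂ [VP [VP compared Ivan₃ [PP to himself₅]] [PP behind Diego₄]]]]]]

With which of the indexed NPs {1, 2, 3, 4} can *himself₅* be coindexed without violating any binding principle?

*himself* is an anaphor, so Principle A applies: it must be bound in its binding domain.
Binding domain of *himself₅*: the embedded TP, whose subject is Mateo₂.
*Dmitri₁* c-commands the anaphor but is outside its binding domain → cannot satisfy Principle A.
*Mateo₂* c-commands the anaphor within its binding domain → licit binder.
*Ivan₃* c-commands the anaphor within its binding domain → licit binder.
*Diego₄* does not c-command the anaphor → cannot bind it.

{2, 3}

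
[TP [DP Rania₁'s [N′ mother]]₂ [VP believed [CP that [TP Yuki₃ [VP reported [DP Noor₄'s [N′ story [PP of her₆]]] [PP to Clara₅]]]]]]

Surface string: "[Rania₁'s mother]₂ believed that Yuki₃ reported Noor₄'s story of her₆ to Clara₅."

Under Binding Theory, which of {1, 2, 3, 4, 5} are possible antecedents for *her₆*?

{1, 2, 3, 5}

*her* is a pronoun, so Principle B applies: it must be free in its binding domain.
Binding domain of *her₆*: the possessed DP, whose subject is Noor₄.
*Rania₁* and the pronoun do not c-command one another → neither Principle B nor Principle C is at stake; coindexation permitted.
*[Rania₁'s mother]₂* c-commands the pronoun but from outside its binding domain, and is not c-commanded by it → coindexation permitted.
*Yuki₃* c-commands the pronoun but from outside its binding domain, and is not c-commanded by it → coindexation permitted.
*Noor₄* c-commands the pronoun within its binding domain → coindexation would violate Principle B.
*Clara₅* and the pronoun do not c-command one another → neither Principle B nor Principle C is at stake; coindexation permitted.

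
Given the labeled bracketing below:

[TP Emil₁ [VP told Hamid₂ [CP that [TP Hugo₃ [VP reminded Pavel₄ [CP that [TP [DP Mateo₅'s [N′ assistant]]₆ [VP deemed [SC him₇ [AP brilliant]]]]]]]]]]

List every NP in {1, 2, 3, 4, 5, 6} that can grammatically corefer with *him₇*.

{1, 2, 3, 4, 5}

*him* is a pronoun, so Principle B applies: it must be free in its binding domain.
Binding domain of *him₇*: the embedded TP, whose subject is [Mateo₅'s assistant]₆.
*Emil₁* c-commands the pronoun but from outside its binding domain, and is not c-commanded by it → coindexation permitted.
*Hamid₂* c-commands the pronoun but from outside its binding domain, and is not c-commanded by it → coindexation permitted.
*Hugo₃* c-commands the pronoun but from outside its binding domain, and is not c-commanded by it → coindexation permitted.
*Pavel₄* c-commands the pronoun but from outside its binding domain, and is not c-commanded by it → coindexation permitted.
*Mateo₅* and the pronoun do not c-command one another → neither Principle B nor Principle C is at stake; coindexation permitted.
*[Mateo₅'s assistant]₆* c-commands the pronoun within its binding domain → coindexation would violate Principle B.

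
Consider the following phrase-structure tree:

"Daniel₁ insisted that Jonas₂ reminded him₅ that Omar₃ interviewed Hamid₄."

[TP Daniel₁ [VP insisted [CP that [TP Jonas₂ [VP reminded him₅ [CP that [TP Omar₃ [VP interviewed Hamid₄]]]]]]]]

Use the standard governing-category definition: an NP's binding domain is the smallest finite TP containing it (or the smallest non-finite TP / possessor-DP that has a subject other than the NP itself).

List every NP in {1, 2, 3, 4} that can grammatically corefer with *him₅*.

*him* is a pronoun, so Principle B applies: it must be free in its binding domain.
Binding domain of *him₅*: the embedded TP, whose subject is Jonas₂.
*Daniel₁* c-commands the pronoun but from outside its binding domain, and is not c-commanded by it → coindexation permitted.
*Jonas₂* c-commands the pronoun within its binding domain → coindexation would violate Principle B.
*Omar₃*: the pronoun c-commands this R-expression → coindexation would violate Principle C on *Omar₃*.
*Hamid₄*: the pronoun c-commands this R-expression → coindexation would violate Principle C on *Hamid₄*.

{1}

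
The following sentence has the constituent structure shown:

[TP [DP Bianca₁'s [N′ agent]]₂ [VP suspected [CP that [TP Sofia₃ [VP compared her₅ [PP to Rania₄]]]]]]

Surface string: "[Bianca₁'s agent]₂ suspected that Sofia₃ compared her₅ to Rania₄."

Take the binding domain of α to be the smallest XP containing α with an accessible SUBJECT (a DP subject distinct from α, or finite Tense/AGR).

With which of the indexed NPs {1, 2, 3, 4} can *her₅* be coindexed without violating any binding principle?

{1, 2}

*her* is a pronoun, so Principle B applies: it must be free in its binding domain.
Binding domain of *her₅*: the embedded TP, whose subject is Sofia₃.
*Bianca₁* and the pronoun do not c-command one another → neither Principle B nor Principle C is at stake; coindexation permitted.
*[Bianca₁'s agent]₂* c-commands the pronoun but from outside its binding domain, and is not c-commanded by it → coindexation permitted.
*Sofia₃* c-commands the pronoun within its binding domain → coindexation would violate Principle B.
*Rania₄*: the pronoun c-commands this R-expression → coindexation would violate Principle C on *Rania₄*.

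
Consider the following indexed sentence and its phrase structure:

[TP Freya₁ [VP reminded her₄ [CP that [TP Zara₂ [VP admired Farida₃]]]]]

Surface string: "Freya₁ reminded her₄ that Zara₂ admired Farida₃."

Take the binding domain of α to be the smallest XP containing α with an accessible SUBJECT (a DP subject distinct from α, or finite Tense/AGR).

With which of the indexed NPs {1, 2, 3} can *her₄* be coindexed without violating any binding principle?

none

*her* is a pronoun, so Principle B applies: it must be free in its binding domain.
Binding domain of *her₄*: the matrix TP, whose subject is Freya₁.
*Freya₁* c-commands the pronoun within its binding domain → coindexation would violate Principle B.
*Zara₂*: the pronoun c-commands this R-expression → coindexation would violate Principle C on *Zara₂*.
*Farida₃*: the pronoun c-commands this R-expression → coindexation would violate Principle C on *Farida₃*.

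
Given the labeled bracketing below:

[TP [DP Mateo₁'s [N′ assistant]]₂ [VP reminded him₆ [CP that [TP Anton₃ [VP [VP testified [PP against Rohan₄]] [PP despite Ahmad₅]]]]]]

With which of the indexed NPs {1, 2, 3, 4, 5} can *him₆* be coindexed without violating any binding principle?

{1}

*him* is a pronoun, so Principle B applies: it must be free in its binding domain.
Binding domain of *him₆*: the matrix TP, whose subject is [Mateo₁'s assistant]₂.
*Mateo₁* and the pronoun do not c-command one another → neither Principle B nor Principle C is at stake; coindexation permitted.
*[Mateo₁'s assistant]₂* c-commands the pronoun within its binding domain → coindexation would violate Principle B.
*Anton₃*: the pronoun c-commands this R-expression → coindexation would violate Principle C on *Anton₃*.
*Rohan₄*: the pronoun c-commands this R-expression → coindexation would violate Principle C on *Rohan₄*.
*Ahmad₅*: the pronoun c-commands this R-expression → coindexation would violate Principle C on *Ahmad₅*.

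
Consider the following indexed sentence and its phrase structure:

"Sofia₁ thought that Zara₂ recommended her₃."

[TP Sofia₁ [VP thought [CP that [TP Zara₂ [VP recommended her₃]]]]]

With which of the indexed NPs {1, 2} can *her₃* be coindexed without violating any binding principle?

{1}

*her* is a pronoun, so Principle B applies: it must be free in its binding domain.
Binding domain of *her₃*: the embedded TP, whose subject is Zara₂.
*Sofia₁* c-commands the pronoun but from outside its binding domain, and is not c-commanded by it → coindexation permitted.
*Zara₂* c-commands the pronoun within its binding domain → coindexation would violate Principle B.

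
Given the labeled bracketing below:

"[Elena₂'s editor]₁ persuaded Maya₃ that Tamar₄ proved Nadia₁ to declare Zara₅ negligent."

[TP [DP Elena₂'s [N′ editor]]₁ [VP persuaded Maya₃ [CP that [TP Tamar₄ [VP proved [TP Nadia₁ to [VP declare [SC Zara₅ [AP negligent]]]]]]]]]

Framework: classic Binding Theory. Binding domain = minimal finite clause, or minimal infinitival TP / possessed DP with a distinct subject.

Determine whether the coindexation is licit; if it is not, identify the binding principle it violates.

The two coindexed NPs are *[Elena₂'s editor]₁* and *Nadia₁*.
*Nadia₁* is an R-expression. Principle C requires it to be free everywhere.
*[Elena₂'s editor]₁* c-commands it and carries the same index.
The R-expression is bound → Principle C violation.

Principle C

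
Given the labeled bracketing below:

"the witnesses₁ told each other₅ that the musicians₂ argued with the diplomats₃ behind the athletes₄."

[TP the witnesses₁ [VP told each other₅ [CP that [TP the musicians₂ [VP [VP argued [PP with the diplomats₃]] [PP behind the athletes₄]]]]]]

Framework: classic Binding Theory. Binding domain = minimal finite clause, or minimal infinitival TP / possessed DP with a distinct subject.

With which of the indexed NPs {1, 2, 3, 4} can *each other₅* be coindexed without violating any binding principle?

*each other* is an anaphor, so Principle A applies: it must be bound in its binding domain.
Binding domain of *each other₅*: the matrix TP, whose subject is the witnesses₁.
*the witnesses₁* c-commands the anaphor within its binding domain → licit binder.
*the musicians₂* does not c-command the anaphor → cannot bind it.
*the diplomats₃* does not c-command the anaphor → cannot bind it.
*the athletes₄* does not c-command the anaphor → cannot bind it.

{1}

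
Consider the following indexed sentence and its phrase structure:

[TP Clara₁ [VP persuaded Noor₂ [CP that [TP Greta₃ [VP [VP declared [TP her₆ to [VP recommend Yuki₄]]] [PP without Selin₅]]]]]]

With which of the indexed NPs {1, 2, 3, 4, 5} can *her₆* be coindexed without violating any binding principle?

{1, 2, 5}

*her* is a pronoun, so Principle B applies: it must be free in its binding domain.
Binding domain of *her₆*: the embedded TP, whose subject is Greta₃.
*Clara₁* c-commands the pronoun but from outside its binding domain, and is not c-commanded by it → coindexation permitted.
*Noor₂* c-commands the pronoun but from outside its binding domain, and is not c-commanded by it → coindexation permitted.
*Greta₃* c-commands the pronoun within its binding domain → coindexation would violate Principle B.
*Yuki₄*: the pronoun c-commands this R-expression → coindexation would violate Principle C on *Yuki₄*.
*Selin₅* and the pronoun do not c-command one another → neither Principle B nor Principle C is at stake; coindexation permitted.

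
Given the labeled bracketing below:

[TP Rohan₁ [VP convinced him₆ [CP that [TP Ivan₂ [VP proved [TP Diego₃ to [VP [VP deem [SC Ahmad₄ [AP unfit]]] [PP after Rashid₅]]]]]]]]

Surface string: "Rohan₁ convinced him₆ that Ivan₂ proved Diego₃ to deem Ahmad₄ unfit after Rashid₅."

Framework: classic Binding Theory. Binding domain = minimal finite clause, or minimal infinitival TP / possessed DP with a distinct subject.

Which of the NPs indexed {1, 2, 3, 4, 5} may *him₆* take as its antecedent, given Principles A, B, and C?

*him* is a pronoun, so Principle B applies: it must be free in its binding domain.
Binding domain of *him₆*: the matrix TP, whose subject is Rohan₁.
*Rohan₁* c-commands the pronoun within its binding domain → coindexation would violate Principle B.
*Ivan₂*: the pronoun c-commands this R-expression → coindexation would violate Principle C on *Ivan₂*.
*Diego₃*: the pronoun c-commands this R-expression → coindexation would violate Principle C on *Diego₃*.
*Ahmad₄*: the pronoun c-commands this R-expression → coindexation would violate Principle C on *Ahmad₄*.
*Rashid₅*: the pronoun c-commands this R-expression → coindexation would violate Principle C on *Rashid₅*.

none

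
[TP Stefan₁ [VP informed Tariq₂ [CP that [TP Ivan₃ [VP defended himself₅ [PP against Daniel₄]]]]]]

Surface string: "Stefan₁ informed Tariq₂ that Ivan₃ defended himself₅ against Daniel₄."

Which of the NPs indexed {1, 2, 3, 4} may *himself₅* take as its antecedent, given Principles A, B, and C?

*himself* is an anaphor, so Principle A applies: it must be bound in its binding domain.
Binding domain of *himself₅*: the embedded TP, whose subject is Ivan₃.
*Stefan₁* c-commands the anaphor but is outside its binding domain → cannot satisfy Principle A.
*Tariq₂* c-commands the anaphor but is outside its binding domain → cannot satisfy Principle A.
*Ivan₃* c-commands the anaphor within its binding domain → licit binder.
*Daniel₄* does not c-command the anaphor → cannot bind it.

{3}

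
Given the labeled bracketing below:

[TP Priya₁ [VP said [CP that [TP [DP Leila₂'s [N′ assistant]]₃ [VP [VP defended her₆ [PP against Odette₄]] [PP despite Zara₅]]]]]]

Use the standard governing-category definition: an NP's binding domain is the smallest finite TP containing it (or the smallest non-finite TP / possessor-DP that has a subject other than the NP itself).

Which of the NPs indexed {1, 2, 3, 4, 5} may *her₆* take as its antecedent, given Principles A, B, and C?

{1, 2, 5}

*her* is a pronoun, so Principle B applies: it must be free in its binding domain.
Binding domain of *her₆*: the embedded TP, whose subject is [Leila₂'s assistant]₃.
*Priya₁* c-commands the pronoun but from outside its binding domain, and is not c-commanded by it → coindexation permitted.
*Leila₂* and the pronoun do not c-command one another → neither Principle B nor Principle C is at stake; coindexation permitted.
*[Leila₂'s assistant]₃* c-commands the pronoun within its binding domain → coindexation would violate Principle B.
*Odette₄*: the pronoun c-commands this R-expression → coindexation would violate Principle C on *Odette₄*.
*Zara₅* and the pronoun do not c-command one another → neither Principle B nor Principle C is at stake; coindexation permitted.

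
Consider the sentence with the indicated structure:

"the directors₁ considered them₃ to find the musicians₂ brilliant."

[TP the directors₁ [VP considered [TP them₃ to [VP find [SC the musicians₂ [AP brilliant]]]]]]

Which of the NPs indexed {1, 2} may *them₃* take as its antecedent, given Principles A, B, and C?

*them* is a pronoun, so Principle B applies: it must be free in its binding domain.
Binding domain of *them₃*: the matrix TP, whose subject is the directors₁.
*the directors₁* c-commands the pronoun within its binding domain → coindexation would violate Principle B.
*the musicians₂*: the pronoun c-commands this R-expression → coindexation would violate Principle C on *the musicians₂*.

none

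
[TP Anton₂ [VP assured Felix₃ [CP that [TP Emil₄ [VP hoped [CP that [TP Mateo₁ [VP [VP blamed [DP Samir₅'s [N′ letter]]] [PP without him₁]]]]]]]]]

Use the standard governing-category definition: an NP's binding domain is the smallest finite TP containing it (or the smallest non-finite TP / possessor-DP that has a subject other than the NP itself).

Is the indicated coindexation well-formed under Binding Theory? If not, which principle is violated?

The two coindexed NPs are *Mateo₁* and *him₁*.
*him₁* is a pronoun. Its binding domain is the embedded TP, whose subject is Mateo₁.
*Mateo₁* c-commands it within that domain and carries the same index.
The pronoun is locally bound → Principle B violation.

Principle B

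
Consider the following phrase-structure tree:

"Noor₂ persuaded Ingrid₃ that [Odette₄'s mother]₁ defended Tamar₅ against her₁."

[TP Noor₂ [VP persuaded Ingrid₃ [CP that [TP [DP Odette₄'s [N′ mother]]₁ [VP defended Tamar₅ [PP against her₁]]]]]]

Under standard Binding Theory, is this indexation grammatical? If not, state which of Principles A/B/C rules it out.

The two coindexed NPs are *[Odette₄'s mother]₁* and *her₁*.
*her₁* is a pronoun. Its binding domain is the embedded TP, whose subject is [Odette₄'s mother]₁.
*[Odette₄'s mother]₁* c-commands it within that domain and carries the same index.
The pronoun is locally bound → Principle B violation.

Principle B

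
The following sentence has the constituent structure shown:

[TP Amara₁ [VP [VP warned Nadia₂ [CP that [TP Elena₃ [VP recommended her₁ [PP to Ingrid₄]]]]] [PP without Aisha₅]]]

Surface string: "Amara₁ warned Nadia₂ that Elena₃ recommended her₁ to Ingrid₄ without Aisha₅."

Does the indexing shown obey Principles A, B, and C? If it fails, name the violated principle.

The two coindexed NPs are *Amara₁* and *her₁*.
*her₁* is a pronoun; its binding domain is the embedded TP, whose subject is Elena₃. Within that domain it is c-commanded only by *Elena₃*, which carries a different index — the pronoun is free locally, so Principle B holds.
*Amara₁* is an R-expression; *her₁* does not c-command it, and no other NP shares its index, so Principle C is satisfied.
All principles are respected.

grammatical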